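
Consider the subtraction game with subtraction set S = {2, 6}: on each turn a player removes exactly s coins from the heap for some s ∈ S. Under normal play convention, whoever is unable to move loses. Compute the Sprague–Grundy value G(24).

G(0) = 0
G(1) = mex{} = 0
G(2) = mex{0} = 1
G(3) = mex{0} = 1
G(4) = mex{1} = 0
G(5) = mex{1} = 0
G(6) = mex{0,0} = 1
G(7) = mex{0,0} = 1
G(8) = mex{1,1} = 0
G(9) = mex{1,1} = 0
G(10) = mex{0,0} = 1
G(11) = mex{0,0} = 1
G(12) = mex{1,1} = 0
G(13) = mex{1,1} = 0
G(14) = mex{0,0} = 1
G(15) = mex{0,0} = 1
G(16) = mex{1,1} = 0
G(17) = mex{1,1} = 0
G(18) = mex{0,0} = 1
G(19) = mex{0,0} = 1
G(20) = mex{1,1} = 0
G(21) = mex{1,1} = 0
G(22) = mex{0,0} = 1
G(23) = mex{0,0} = 1
G(24) = mex{1,1} = 0

0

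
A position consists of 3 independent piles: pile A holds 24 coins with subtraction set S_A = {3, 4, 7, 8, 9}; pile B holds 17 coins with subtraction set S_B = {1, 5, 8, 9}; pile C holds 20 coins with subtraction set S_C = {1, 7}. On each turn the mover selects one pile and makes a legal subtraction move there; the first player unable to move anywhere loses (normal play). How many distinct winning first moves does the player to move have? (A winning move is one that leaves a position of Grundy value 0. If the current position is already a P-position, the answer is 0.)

6

Pile A, S = {3, 4, 7, 8, 9}:
n :  0  1  2  3  4  5  6  7  8  9 10 11 12 13 14 15 16 17 18 19 20 21 22 23 24
G :  0  0  0  1  1  1  2  2  2  3  3  3  0  0  0  1  1  1  2  2  2  3  3  3  0
G_A(24) = 0.
Pile B, S = {1, 5, 8, 9}:
G(0) = 0
G(1) = mex{0} = 1
G(2) = mex{1} = 0
G(3) = mex{0} = 1
G(4) = mex{1} = 0
G(5) = mex{0,0} = 1
G(6) = mex{1,1} = 0
G(7) = mex{0,0} = 1
G(8) = mex{1,1,0} = 2
G(9) = mex{2,0,1,0} = 3
G(10) = mex{3,1,0,1} = 2
G(11) = mex{2,0,1,0} = 3
G(12) = mex{3,1,0,1} = 2
G(13) = mex{2,2,1,0} = 3
G(14) = mex{3,3,0,1} = 2
G(15) = mex{2,2,1,0} = 3
G(16) = mex{3,3,2,1} = 0
G(17) = mex{0,2,3,2} = 1
G_B(17) = 1.
Pile C, S = {1, 7}:
G(0) = 0
G(1) = mex{0} = 1
G(2) = mex{1} = 0
G(3) = mex{0} = 1
G(4) = mex{1} = 0
G(5) = mex{0} = 1
G(6) = mex{1} = 0
G(7) = mex{0,0} = 1
G(8) = mex{1,1} = 0
G(9) = mex{0,0} = 1
G(10) = mex{1,1} = 0
G(11) = mex{0,0} = 1
G(12) = mex{1,1} = 0
G(13) = mex{0,0} = 1
G(14) = mex{1,1} = 0
G(15) = mex{0,0} = 1
G(16) = mex{1,1} = 0
G(17) = mex{0,0} = 1
G(18) = mex{1,1} = 0
G(19) = mex{0,0} = 1
G(20) = mex{1,1} = 0
G_C(20) = 0.
Combined Grundy value = 0 ⊕ 1 ⊕ 0 = 1.
A winning move leaves total XOR = 0, i.e. changes one component's Grundy value g to g ⊕ X where X is the current total.
Pile A: need g' = 0⊕1 = 1. Options: 24−3→G=3, 24−4→G=2, 24−7→G=1, 24−8→G=1, 24−9→G=1. Hits: 3.
Pile B: need g' = 1⊕1 = 0. Options: 17−1→G=0, 17−5→G=2, 17−8→G=3, 17−9→G=2. Hits: 1.
Pile C: need g' = 0⊕1 = 1. Options: 20−1→G=1, 20−7→G=1. Hits: 2.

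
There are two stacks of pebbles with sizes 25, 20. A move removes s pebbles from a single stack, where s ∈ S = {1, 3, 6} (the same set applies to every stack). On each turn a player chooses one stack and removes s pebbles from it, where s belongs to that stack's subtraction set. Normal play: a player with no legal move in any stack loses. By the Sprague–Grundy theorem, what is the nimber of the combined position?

All stacks use S = {1, 3, 6}:
n :  0  1  2  3  4  5  6  7  8  9 10 11 12 13 14 15 16 17 18 19 20 21 22 23 24 25
G :  0  1  0  1  0  1  2  3  2  0  1  0  1  0  1  2  3  2  0  1  0  1  0  1  2  3
Stack A: G(25) = 3.
Stack B: G(20) = 0.
Combined Grundy value = 3 ⊕ 0 = 3.

3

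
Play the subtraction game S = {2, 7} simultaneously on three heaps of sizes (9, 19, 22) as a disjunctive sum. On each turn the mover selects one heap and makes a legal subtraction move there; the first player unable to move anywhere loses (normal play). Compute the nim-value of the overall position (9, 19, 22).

All heaps use S = {2, 7}:
G(0) = 0
G(1) = mex{} = 0
G(2) = mex{0} = 1
G(3) = mex{0} = 1
G(4) = mex{1} = 0
G(5) = mex{1} = 0
G(6) = mex{0} = 1
G(7) = mex{0,0} = 1
G(8) = mex{1,0} = 2
G(9) = mex{1,1} = 0
G(10) = mex{2,1} = 0
G(11) = mex{0,0} = 1
G(12) = mex{0,0} = 1
G(13) = mex{1,1} = 0
G(14) = mex{1,1} = 0
G(15) = mex{0,2} = 1
G(16) = mex{0,0} = 1
G(17) = mex{1,0} = 2
G(18) = mex{1,1} = 0
G(19) = mex{2,1} = 0
G(20) = mex{0,0} = 1
G(21) = mex{0,0} = 1
G(22) = mex{1,1} = 0
Heap A: G(9) = 0.
Heap B: G(19) = 0.
Heap C: G(22) = 0.
Combined Grundy value = 0 ⊕ 0 ⊕ 0 = 0.

0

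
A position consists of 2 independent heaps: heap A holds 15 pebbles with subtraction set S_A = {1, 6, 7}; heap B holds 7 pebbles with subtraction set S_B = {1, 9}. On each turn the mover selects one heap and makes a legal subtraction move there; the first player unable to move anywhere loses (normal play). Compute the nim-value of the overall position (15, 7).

0

Heap A, S = {1, 6, 7}:
n :  0  1  2  3  4  5  6  7  8  9 10 11 12 13 14 15
G :  0  1  0  1  0  1  2  3  2  3  2  3  0  1  0  1
G_A(15) = 1.
Heap B, S = {1, 9}:
n : 0 1 2 3 4 5 6 7
G : 0 1 0 1 0 1 0 1
G_B(7) = 1.
Combined Grundy value = 1 ⊕ 1 = 0.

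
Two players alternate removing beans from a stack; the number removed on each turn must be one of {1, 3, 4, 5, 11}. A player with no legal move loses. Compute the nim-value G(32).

G(0) = 0
G(1) = mex{0} = 1
G(2) = mex{1} = 0
G(3) = mex{0,0} = 1
G(4) = mex{1,1,0} = 2
G(5) = mex{2,0,1,0} = 3
G(6) = mex{3,1,0,1} = 2
G(7) = mex{2,2,1,0} = 3
G(8) = mex{3,3,2,1} = 0
G(9) = mex{0,2,3,2} = 1
G(10) = mex{1,3,2,3} = 0
G(11) = mex{0,0,3,2,0} = 1
G(12) = mex{1,1,0,3,1} = 2
G(13) = mex{2,0,1,0,0} = 3
G(14) = mex{3,1,0,1,1} = 2
G(15) = mex{2,2,1,0,2} = 3
G(16) = mex{3,3,2,1,3} = 0
G(17) = mex{0,2,3,2,2} = 1
G(18) = mex{1,3,2,3,3} = 0
G(19) = mex{0,0,3,2,0} = 1
G(20) = mex{1,1,0,3,1} = 2
G(21) = mex{2,0,1,0,0} = 3
G(22) = mex{3,1,0,1,1} = 2
G(23) = mex{2,2,1,0,2} = 3
G(24) = mex{3,3,2,1,3} = 0
G(25) = mex{0,2,3,2,2} = 1
G(26) = mex{1,3,2,3,3} = 0
G(27) = mex{0,0,3,2,0} = 1
G(28) = mex{1,1,0,3,1} = 2
G(29) = mex{2,0,1,0,0} = 3
G(30) = mex{3,1,0,1,1} = 2
G(31) = mex{2,2,1,0,2} = 3
G(32) = mex{3,3,2,1,3} = 0

0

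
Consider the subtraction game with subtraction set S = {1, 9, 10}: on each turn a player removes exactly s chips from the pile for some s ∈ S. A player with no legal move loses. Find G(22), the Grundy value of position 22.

1

G(0) = 0
G(1) = mex{0} = 1
G(2) = mex{1} = 0
G(3) = mex{0} = 1
G(4) = mex{1} = 0
G(5) = mex{0} = 1
G(6) = mex{1} = 0
G(7) = mex{0} = 1
G(8) = mex{1} = 0
G(9) = mex{0,0} = 1
G(10) = mex{1,1,0} = 2
G(11) = mex{2,0,1} = 3
G(12) = mex{3,1,0} = 2
G(13) = mex{2,0,1} = 3
G(14) = mex{3,1,0} = 2
G(15) = mex{2,0,1} = 3
G(16) = mex{3,1,0} = 2
G(17) = mex{2,0,1} = 3
G(18) = mex{3,1,0} = 2
G(19) = mex{2,2,1} = 0
G(20) = mex{0,3,2} = 1
G(21) = mex{1,2,3} = 0
G(22) = mex{0,3,2} = 1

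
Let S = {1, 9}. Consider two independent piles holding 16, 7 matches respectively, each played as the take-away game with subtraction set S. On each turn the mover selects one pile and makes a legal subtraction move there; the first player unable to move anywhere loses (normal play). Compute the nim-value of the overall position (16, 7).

1

All piles use S = {1, 9}:
n :  0  1  2  3  4  5  6  7  8  9 10 11 12 13 14 15 16
G :  0  1  0  1  0  1  0  1  0  1  0  1  0  1  0  1  0
Pile A: G(16) = 0.
Pile B: G(7) = 1.
Combined Grundy value = 0 ⊕ 1 = 1.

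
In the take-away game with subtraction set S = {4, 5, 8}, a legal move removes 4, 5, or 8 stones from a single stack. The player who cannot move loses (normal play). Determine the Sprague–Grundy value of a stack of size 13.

0

n :  0  1  2  3  4  5  6  7  8  9 10 11 12 13
G :  0  0  0  0  1  1  1  1  2  2  2  2  0  0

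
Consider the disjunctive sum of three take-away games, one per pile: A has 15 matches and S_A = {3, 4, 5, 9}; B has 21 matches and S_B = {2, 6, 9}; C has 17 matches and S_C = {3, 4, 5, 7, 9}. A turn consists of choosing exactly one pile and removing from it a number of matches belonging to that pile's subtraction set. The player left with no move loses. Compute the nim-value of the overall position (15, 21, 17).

Pile A, S = {3, 4, 5, 9}:
G(0) = 0
G(1) = mex{} = 0
G(2) = mex{} = 0
G(3) = mex{0} = 1
G(4) = mex{0,0} = 1
G(5) = mex{0,0,0} = 1
G(6) = mex{1,0,0} = 2
G(7) = mex{1,1,0} = 2
G(8) = mex{1,1,1} = 0
G(9) = mex{2,1,1,0} = 3
G(10) = mex{2,2,1,0} = 3
G(11) = mex{0,2,2,0} = 1
G(12) = mex{3,0,2,1} = 4
G(13) = mex{3,3,0,1} = 2
G(14) = mex{1,3,3,1} = 0
G(15) = mex{4,1,3,2} = 0
G_A(15) = 0.
Pile B, S = {2, 6, 9}:
n :  0  1  2  3  4  5  6  7  8  9 10 11 12 13 14 15 16 17 18 19 20 21
G :  0  0  1  1  0  0  1  1  0  2  1  3  0  2  1  0  0  1  1  0  0  1
G_B(21) = 1.
Pile C, S = {3, 4, 5, 7, 9}:
n :  0  1  2  3  4  5  6  7  8  9 10 11 12 13 14 15 16 17
G :  0  0  0  1  1  1  2  2  2  3  3  3  0  0  0  1  1  1
G_C(17) = 1.
Combined Grundy value = 0 ⊕ 1 ⊕ 1 = 0.

0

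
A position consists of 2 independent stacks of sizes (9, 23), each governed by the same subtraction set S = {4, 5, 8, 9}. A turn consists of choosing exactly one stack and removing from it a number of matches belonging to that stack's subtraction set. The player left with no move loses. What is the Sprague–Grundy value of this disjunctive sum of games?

0

All stacks use S = {4, 5, 8, 9}:
n :  0  1  2  3  4  5  6  7  8  9 10 11 12 13 14 15 16 17 18 19 20 21 22 23
G :  0  0  0  0  1  1  1  1  2  2  2  2  3  0  0  0  0  1  1  1  1  2  2  2
Stack A: G(9) = 2.
Stack B: G(23) = 2.
Combined Grundy value = 2 ⊕ 2 = 0.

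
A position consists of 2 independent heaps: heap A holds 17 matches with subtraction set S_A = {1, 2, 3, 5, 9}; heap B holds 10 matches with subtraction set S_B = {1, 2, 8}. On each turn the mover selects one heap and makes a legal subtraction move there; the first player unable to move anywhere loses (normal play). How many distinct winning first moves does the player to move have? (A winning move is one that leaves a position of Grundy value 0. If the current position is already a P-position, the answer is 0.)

0

Heap A, S = {1, 2, 3, 5, 9}:
n :  0  1  2  3  4  5  6  7  8  9 10 11 12 13 14 15 16 17
G :  0  1  2  3  0  1  2  3  0  1  2  3  0  1  2  3  0  1
G_A(17) = 1.
Heap B, S = {1, 2, 8}:
G(0) = 0
G(1) = mex{0} = 1
G(2) = mex{1,0} = 2
G(3) = mex{2,1} = 0
G(4) = mex{0,2} = 1
G(5) = mex{1,0} = 2
G(6) = mex{2,1} = 0
G(7) = mex{0,2} = 1
G(8) = mex{1,0,0} = 2
G(9) = mex{2,1,1} = 0
G(10) = mex{0,2,2} = 1
G_B(10) = 1.
Combined Grundy value = 1 ⊕ 1 = 0.
A winning move leaves total XOR = 0, i.e. changes one component's Grundy value g to g ⊕ X where X is the current total.
Heap A: target g' = 1⊕0 = 1, but every legal move changes the Grundy value (mex property), so 0 moves.
Heap B: target g' = 1⊕0 = 1, but every legal move changes the Grundy value (mex property), so 0 moves.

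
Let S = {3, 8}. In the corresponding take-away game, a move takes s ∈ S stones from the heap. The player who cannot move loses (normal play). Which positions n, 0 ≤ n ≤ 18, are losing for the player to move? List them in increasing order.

n :  0  1  2  3  4  5  6  7  8  9 10 11 12 13 14 15 16 17 18
G :  0  0  0  1  1  1  0  0  2  1  1  0  0  0  1  1  1  0  0
P-positions are exactly the n with G(n) = 0.

0, 1, 2, 6, 7, 11, 12, 13, 17, 18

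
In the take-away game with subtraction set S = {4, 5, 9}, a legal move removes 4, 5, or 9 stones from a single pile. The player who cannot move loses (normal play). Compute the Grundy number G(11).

n :  0  1  2  3  4  5  6  7  8  9 10 11
G :  0  0  0  0  1  1  1  1  2  2  2  2

2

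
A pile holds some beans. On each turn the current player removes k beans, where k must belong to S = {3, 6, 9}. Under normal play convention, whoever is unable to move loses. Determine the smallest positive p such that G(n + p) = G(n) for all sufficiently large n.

12

G(0) = 0
G(1) = mex{} = 0
G(2) = mex{} = 0
G(3) = mex{0} = 1
G(4) = mex{0} = 1
G(5) = mex{0} = 1
G(6) = mex{1,0} = 2
G(7) = mex{1,0} = 2
G(8) = mex{1,0} = 2
G(9) = mex{2,1,0} = 3
G(10) = mex{2,1,0} = 3
G(11) = mex{2,1,0} = 3
G(12) = mex{3,2,1} = 0
G(13) = mex{3,2,1} = 0
G(14) = mex{3,2,1} = 0
G(15) = mex{0,3,2} = 1
G(16) = mex{0,3,2} = 1
G(17) = mex{0,3,2} = 1
G(18) = mex{1,0,3} = 2
G(19) = mex{1,0,3} = 2
G(20) = mex{1,0,3} = 2
G(21) = mex{2,1,0} = 3
G(22) = mex{2,1,0} = 3
G(23) = mex{2,1,0} = 3
G(24) = mex{3,2,1} = 0
G(25) = mex{3,2,1} = 0
G(n+12) = G(n) holds for n = 0,…,8 (a full window of length max(S) = 9), so the sequence is purely periodic with period 12.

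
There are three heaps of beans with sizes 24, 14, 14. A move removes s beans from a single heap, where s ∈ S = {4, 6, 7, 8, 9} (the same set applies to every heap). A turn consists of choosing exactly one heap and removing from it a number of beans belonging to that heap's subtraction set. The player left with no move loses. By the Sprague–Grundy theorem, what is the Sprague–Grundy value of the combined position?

2

All heaps use S = {4, 6, 7, 8, 9}:
G(0) = 0
G(1) = mex{} = 0
G(2) = mex{} = 0
G(3) = mex{} = 0
G(4) = mex{0} = 1
G(5) = mex{0} = 1
G(6) = mex{0,0} = 1
G(7) = mex{0,0,0} = 1
G(8) = mex{1,0,0,0} = 2
G(9) = mex{1,0,0,0,0} = 2
G(10) = mex{1,1,0,0,0} = 2
G(11) = mex{1,1,1,0,0} = 2
G(12) = mex{2,1,1,1,0} = 3
G(13) = mex{2,1,1,1,1} = 0
G(14) = mex{2,2,1,1,1} = 0
G(15) = mex{2,2,2,1,1} = 0
G(16) = mex{3,2,2,2,1} = 0
G(17) = mex{0,2,2,2,2} = 1
G(18) = mex{0,3,2,2,2} = 1
G(19) = mex{0,0,3,2,2} = 1
G(20) = mex{0,0,0,3,2} = 1
G(21) = mex{1,0,0,0,3} = 2
G(22) = mex{1,0,0,0,0} = 2
G(23) = mex{1,1,0,0,0} = 2
G(24) = mex{1,1,1,0,0} = 2
Heap A: G(24) = 2.
Heap B: G(14) = 0.
Heap C: G(14) = 0.
Combined Grundy value = 2 ⊕ 0 ⊕ 0 = 2.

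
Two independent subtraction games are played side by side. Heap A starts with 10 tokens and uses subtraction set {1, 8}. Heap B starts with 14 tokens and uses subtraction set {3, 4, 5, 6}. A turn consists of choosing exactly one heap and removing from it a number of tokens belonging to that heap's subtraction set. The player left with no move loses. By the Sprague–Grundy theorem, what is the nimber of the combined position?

0

Heap A, S = {1, 8}:
n :  0  1  2  3  4  5  6  7  8  9 10
G :  0  1  0  1  0  1  0  1  2  0  1
G_A(10) = 1.
Heap B, S = {3, 4, 5, 6}:
n :  0  1  2  3  4  5  6  7  8  9 10 11 12 13 14
G :  0  0  0  1  1  1  2  2  2  0  0  0  1  1  1
G_B(14) = 1.
Combined Grundy value = 1 ⊕ 1 = 0.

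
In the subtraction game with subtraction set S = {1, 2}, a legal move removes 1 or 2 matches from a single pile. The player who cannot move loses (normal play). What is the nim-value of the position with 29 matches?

n :  0  1  2  3  4  5  6  7  8  9 10 11 12 13 14 15 16 17 18 19 20 21 22 23 24 25 26 27 28 29
G :  0  1  2  0  1  2  0  1  2  0  1  2  0  1  2  0  1  2  0  1  2  0  1  2  0  1  2  0  1  2

2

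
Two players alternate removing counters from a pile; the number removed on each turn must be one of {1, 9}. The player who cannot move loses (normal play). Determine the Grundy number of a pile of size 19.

1

n :  0  1  2  3  4  5  6  7  8  9 10 11 12 13 14 15 16 17 18 19
G :  0  1  0  1  0  1  0  1  0  1  0  1  0  1  0  1  0  1  0  1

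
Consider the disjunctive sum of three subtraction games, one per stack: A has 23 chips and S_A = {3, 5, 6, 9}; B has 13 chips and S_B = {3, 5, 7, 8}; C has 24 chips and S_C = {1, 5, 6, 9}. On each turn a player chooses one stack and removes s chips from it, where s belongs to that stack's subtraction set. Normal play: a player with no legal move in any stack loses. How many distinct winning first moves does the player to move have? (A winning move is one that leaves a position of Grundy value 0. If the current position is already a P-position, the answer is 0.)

4

Stack A, S = {3, 5, 6, 9}:
G(0) = 0
G(1) = mex{} = 0
G(2) = mex{} = 0
G(3) = mex{0} = 1
G(4) = mex{0} = 1
G(5) = mex{0,0} = 1
G(6) = mex{1,0,0} = 2
G(7) = mex{1,0,0} = 2
G(8) = mex{1,1,0} = 2
G(9) = mex{2,1,1,0} = 3
G(10) = mex{2,1,1,0} = 3
G(11) = mex{2,2,1,0} = 3
G(12) = mex{3,2,2,1} = 0
G(13) = mex{3,2,2,1} = 0
G(14) = mex{3,3,2,1} = 0
G(15) = mex{0,3,3,2} = 1
G(16) = mex{0,3,3,2} = 1
G(17) = mex{0,0,3,2} = 1
G(18) = mex{1,0,0,3} = 2
G(19) = mex{1,0,0,3} = 2
G(20) = mex{1,1,0,3} = 2
G(21) = mex{2,1,1,0} = 3
G(22) = mex{2,1,1,0} = 3
G(23) = mex{2,2,1,0} = 3
G_A(23) = 3.
Stack B, S = {3, 5, 7, 8}:
G(0) = 0
G(1) = mex{} = 0
G(2) = mex{} = 0
G(3) = mex{0} = 1
G(4) = mex{0} = 1
G(5) = mex{0,0} = 1
G(6) = mex{1,0} = 2
G(7) = mex{1,0,0} = 2
G(8) = mex{1,1,0,0} = 2
G(9) = mex{2,1,0,0} = 3
G(10) = mex{2,1,1,0} = 3
G(11) = mex{2,2,1,1} = 0
G(12) = mex{3,2,1,1} = 0
G(13) = mex{3,2,2,1} = 0
G_B(13) = 0.
Stack C, S = {1, 5, 6, 9}:
G(0) = 0
G(1) = mex{0} = 1
G(2) = mex{1} = 0
G(3) = mex{0} = 1
G(4) = mex{1} = 0
G(5) = mex{0,0} = 1
G(6) = mex{1,1,0} = 2
G(7) = mex{2,0,1} = 3
G(8) = mex{3,1,0} = 2
G(9) = mex{2,0,1,0} = 3
G(10) = mex{3,1,0,1} = 2
G(11) = mex{2,2,1,0} = 3
G(12) = mex{3,3,2,1} = 0
G(13) = mex{0,2,3,0} = 1
G(14) = mex{1,3,2,1} = 0
G(15) = mex{0,2,3,2} = 1
G(16) = mex{1,3,2,3} = 0
G(17) = mex{0,0,3,2} = 1
G(18) = mex{1,1,0,3} = 2
G(19) = mex{2,0,1,2} = 3
G(20) = mex{3,1,0,3} = 2
G(21) = mex{2,0,1,0} = 3
G(22) = mex{3,1,0,1} = 2
G(23) = mex{2,2,1,0} = 3
G(24) = mex{3,3,2,1} = 0
G_C(24) = 0.
Combined Grundy value = 3 ⊕ 0 ⊕ 0 = 3.
A winning move leaves total XOR = 0, i.e. changes one component's Grundy value g to g ⊕ X where X is the current total.
Stack A: need g' = 3⊕3 = 0. Options: 23−3→G=2, 23−5→G=2, 23−6→G=1, 23−9→G=0. Hits: 1.
Stack B: need g' = 0⊕3 = 3. Options: 13−3→G=3, 13−5→G=2, 13−7→G=2, 13−8→G=1. Hits: 1.
Stack C: need g' = 0⊕3 = 3. Options: 24−1→G=3, 24−5→G=3, 24−6→G=2, 24−9→G=1. Hits: 2.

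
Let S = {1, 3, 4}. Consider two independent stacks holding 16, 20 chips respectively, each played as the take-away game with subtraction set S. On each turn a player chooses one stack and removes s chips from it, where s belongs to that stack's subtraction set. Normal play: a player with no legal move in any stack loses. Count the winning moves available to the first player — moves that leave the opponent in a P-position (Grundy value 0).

2

All stacks use S = {1, 3, 4}:
n :  0  1  2  3  4  5  6  7  8  9 10 11 12 13 14 15 16 17 18 19 20
G :  0  1  0  1  2  3  2  0  1  0  1  2  3  2  0  1  0  1  2  3  2
Stack A: G(16) = 0.
Stack B: G(20) = 2.
Combined Grundy value = 0 ⊕ 2 = 2.
A winning move leaves total XOR = 0, i.e. changes one component's Grundy value g to g ⊕ X where X is the current total.
Stack A: need g' = 0⊕2 = 2. Options: 16−1→G=1, 16−3→G=2, 16−4→G=3. Hits: 1.
Stack B: need g' = 2⊕2 = 0. Options: 20−1→G=3, 20−3→G=1, 20−4→G=0. Hits: 1.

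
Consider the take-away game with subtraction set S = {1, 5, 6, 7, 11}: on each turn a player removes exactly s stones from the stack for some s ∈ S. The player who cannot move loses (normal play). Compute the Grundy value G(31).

3

n :  0  1  2  3  4  5  6  7  8  9 10 11 12 13 14 15 16 17 18 19 20 21 22 23 24 25 26 27 28 29 30 31
G :  0  1  0  1  0  1  2  3  2  3  2  3  0  1  0  1  0  1  2  3  2  3  2  3  0  1  0  1  0  1  2  3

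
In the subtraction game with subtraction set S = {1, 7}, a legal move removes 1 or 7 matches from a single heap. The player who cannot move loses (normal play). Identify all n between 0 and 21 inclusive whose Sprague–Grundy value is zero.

0, 2, 4, 6, 8, 10, 12, 14, 16, 18, 20

G(0) = 0
G(1) = mex{0} = 1
G(2) = mex{1} = 0
G(3) = mex{0} = 1
G(4) = mex{1} = 0
G(5) = mex{0} = 1
G(6) = mex{1} = 0
G(7) = mex{0,0} = 1
G(8) = mex{1,1} = 0
G(9) = mex{0,0} = 1
G(10) = mex{1,1} = 0
G(11) = mex{0,0} = 1
G(12) = mex{1,1} = 0
G(13) = mex{0,0} = 1
G(14) = mex{1,1} = 0
G(15) = mex{0,0} = 1
G(16) = mex{1,1} = 0
G(17) = mex{0,0} = 1
G(18) = mex{1,1} = 0
G(19) = mex{0,0} = 1
G(20) = mex{1,1} = 0
G(21) = mex{0,0} = 1
P-positions are exactly the n with G(n) = 0.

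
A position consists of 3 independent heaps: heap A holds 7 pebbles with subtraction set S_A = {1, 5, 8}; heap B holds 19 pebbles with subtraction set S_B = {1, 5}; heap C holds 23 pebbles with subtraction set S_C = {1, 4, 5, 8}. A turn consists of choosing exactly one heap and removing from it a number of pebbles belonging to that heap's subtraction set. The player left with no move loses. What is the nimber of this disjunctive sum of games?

Heap A, S = {1, 5, 8}:
n : 0 1 2 3 4 5 6 7
G : 0 1 0 1 0 1 0 1
G_A(7) = 1.
Heap B, S = {1, 5}:
G(0) = 0
G(1) = mex{0} = 1
G(2) = mex{1} = 0
G(3) = mex{0} = 1
G(4) = mex{1} = 0
G(5) = mex{0,0} = 1
G(6) = mex{1,1} = 0
G(7) = mex{0,0} = 1
G(8) = mex{1,1} = 0
G(9) = mex{0,0} = 1
G(10) = mex{1,1} = 0
G(11) = mex{0,0} = 1
G(12) = mex{1,1} = 0
G(13) = mex{0,0} = 1
G(14) = mex{1,1} = 0
G(15) = mex{0,0} = 1
G(16) = mex{1,1} = 0
G(17) = mex{0,0} = 1
G(18) = mex{1,1} = 0
G(19) = mex{0,0} = 1
G_B(19) = 1.
Heap C, S = {1, 4, 5, 8}:
n :  0  1  2  3  4  5  6  7  8  9 10 11 12 13 14 15 16 17 18 19 20 21 22 23
G :  0  1  0  1  2  3  2  3  4  0  1  0  1  2  3  2  3  4  0  1  0  1  2  3
G_C(23) = 3.
Combined Grundy value = 1 ⊕ 1 ⊕ 3 = 3.

3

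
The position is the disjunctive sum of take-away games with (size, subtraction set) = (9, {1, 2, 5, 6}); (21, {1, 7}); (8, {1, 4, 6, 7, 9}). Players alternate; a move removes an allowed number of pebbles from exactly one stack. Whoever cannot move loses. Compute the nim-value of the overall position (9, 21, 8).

Stack A, S = {1, 2, 5, 6}:
n : 0 1 2 3 4 5 6 7 8 9
G : 0 1 2 0 1 2 3 0 1 2
G_A(9) = 2.
Stack B, S = {1, 7}:
G(0) = 0
G(1) = mex{0} = 1
G(2) = mex{1} = 0
G(3) = mex{0} = 1
G(4) = mex{1} = 0
G(5) = mex{0} = 1
G(6) = mex{1} = 0
G(7) = mex{0,0} = 1
G(8) = mex{1,1} = 0
G(9) = mex{0,0} = 1
G(10) = mex{1,1} = 0
G(11) = mex{0,0} = 1
G(12) = mex{1,1} = 0
G(13) = mex{0,0} = 1
G(14) = mex{1,1} = 0
G(15) = mex{0,0} = 1
G(16) = mex{1,1} = 0
G(17) = mex{0,0} = 1
G(18) = mex{1,1} = 0
G(19) = mex{0,0} = 1
G(20) = mex{1,1} = 0
G(21) = mex{0,0} = 1
G_B(21) = 1.
Stack C, S = {1, 4, 6, 7, 9}:
n : 0 1 2 3 4 5 6 7 8
G : 0 1 0 1 2 0 1 2 3
G_C(8) = 3.
Combined Grundy value = 2 ⊕ 1 ⊕ 3 = 0.

0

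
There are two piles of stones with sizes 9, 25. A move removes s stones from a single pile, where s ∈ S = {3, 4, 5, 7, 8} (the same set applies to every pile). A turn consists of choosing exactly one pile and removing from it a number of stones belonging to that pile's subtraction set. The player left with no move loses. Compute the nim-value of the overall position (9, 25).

2

All piles use S = {3, 4, 5, 7, 8}:
n :  0  1  2  3  4  5  6  7  8  9 10 11 12 13 14 15 16 17 18 19 20 21 22 23 24 25
G :  0  0  0  1  1  1  2  2  2  3  3  0  0  0  1  1  1  2  2  2  3  3  0  0  0  1
Pile A: G(9) = 3.
Pile B: G(25) = 1.
Combined Grundy value = 3 ⊕ 1 = 2.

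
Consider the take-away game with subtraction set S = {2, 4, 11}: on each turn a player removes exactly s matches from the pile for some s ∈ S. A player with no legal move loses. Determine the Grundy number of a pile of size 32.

0

n :  0  1  2  3  4  5  6  7  8  9 10 11 12 13 14 15 16 17 18 19 20 21 22 23 24 25 26 27 28 29 30 31 32
G :  0  0  1  1  2  2  0  0  1  1  2  2  3  0  0  1  1  2  2  0  0  1  1  2  2  3  0  0  1  1  2  2  0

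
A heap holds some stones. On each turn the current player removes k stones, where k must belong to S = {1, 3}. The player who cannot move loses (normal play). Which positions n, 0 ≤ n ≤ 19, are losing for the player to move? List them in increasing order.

0, 2, 4, 6, 8, 10, 12, 14, 16, 18

n :  0  1  2  3  4  5  6  7  8  9 10 11 12 13 14 15 16 17 18 19
G :  0  1  0  1  0  1  0  1  0  1  0  1  0  1  0  1  0  1  0  1
P-positions are exactly the n with G(n) = 0.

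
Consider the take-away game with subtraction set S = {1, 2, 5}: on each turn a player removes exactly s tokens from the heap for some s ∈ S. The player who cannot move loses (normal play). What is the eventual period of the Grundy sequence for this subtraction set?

G(0) = 0
G(1) = mex{0} = 1
G(2) = mex{1,0} = 2
G(3) = mex{2,1} = 0
G(4) = mex{0,2} = 1
G(5) = mex{1,0,0} = 2
G(6) = mex{2,1,1} = 0
G(7) = mex{0,2,2} = 1
G(8) = mex{1,0,0} = 2
G(9) = mex{2,1,1} = 0
G(10) = mex{0,2,2} = 1
G(11) = mex{1,0,0} = 2
G(12) = mex{2,1,1} = 0
G(13) = mex{0,2,2} = 1
G(14) = mex{1,0,0} = 2
G(n+3) = G(n) holds for n = 0,…,4 (a full window of length max(S) = 5), so the sequence is purely periodic with period 3.

3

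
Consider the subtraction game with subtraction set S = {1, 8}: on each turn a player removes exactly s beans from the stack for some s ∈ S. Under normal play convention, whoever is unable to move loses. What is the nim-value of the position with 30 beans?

1

G(0) = 0
G(1) = mex{0} = 1
G(2) = mex{1} = 0
G(3) = mex{0} = 1
G(4) = mex{1} = 0
G(5) = mex{0} = 1
G(6) = mex{1} = 0
G(7) = mex{0} = 1
G(8) = mex{1,0} = 2
G(9) = mex{2,1} = 0
G(10) = mex{0,0} = 1
G(11) = mex{1,1} = 0
G(12) = mex{0,0} = 1
G(13) = mex{1,1} = 0
G(14) = mex{0,0} = 1
G(15) = mex{1,1} = 0
G(16) = mex{0,2} = 1
G(17) = mex{1,0} = 2
G(18) = mex{2,1} = 0
G(19) = mex{0,0} = 1
G(20) = mex{1,1} = 0
G(21) = mex{0,0} = 1
G(22) = mex{1,1} = 0
G(23) = mex{0,0} = 1
G(24) = mex{1,1} = 0
G(25) = mex{0,2} = 1
G(26) = mex{1,0} = 2
G(27) = mex{2,1} = 0
G(28) = mex{0,0} = 1
G(29) = mex{1,1} = 0
G(30) = mex{0,0} = 1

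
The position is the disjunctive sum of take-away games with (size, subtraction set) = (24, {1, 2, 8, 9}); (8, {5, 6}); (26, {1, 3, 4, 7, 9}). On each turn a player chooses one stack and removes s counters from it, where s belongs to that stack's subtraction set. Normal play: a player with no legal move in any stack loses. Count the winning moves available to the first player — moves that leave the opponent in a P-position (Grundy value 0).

Stack A, S = {1, 2, 8, 9}:
G(0) = 0
G(1) = mex{0} = 1
G(2) = mex{1,0} = 2
G(3) = mex{2,1} = 0
G(4) = mex{0,2} = 1
G(5) = mex{1,0} = 2
G(6) = mex{2,1} = 0
G(7) = mex{0,2} = 1
G(8) = mex{1,0,0} = 2
G(9) = mex{2,1,1,0} = 3
G(10) = mex{3,2,2,1} = 0
G(11) = mex{0,3,0,2} = 1
G(12) = mex{1,0,1,0} = 2
G(13) = mex{2,1,2,1} = 0
G(14) = mex{0,2,0,2} = 1
G(15) = mex{1,0,1,0} = 2
G(16) = mex{2,1,2,1} = 0
G(17) = mex{0,2,3,2} = 1
G(18) = mex{1,0,0,3} = 2
G(19) = mex{2,1,1,0} = 3
G(20) = mex{3,2,2,1} = 0
G(21) = mex{0,3,0,2} = 1
G(22) = mex{1,0,1,0} = 2
G(23) = mex{2,1,2,1} = 0
G(24) = mex{0,2,0,2} = 1
G_A(24) = 1.
Stack B, S = {5, 6}:
n : 0 1 2 3 4 5 6 7 8
G : 0 0 0 0 0 1 1 1 1
G_B(8) = 1.
Stack C, S = {1, 3, 4, 7, 9}:
G(0) = 0
G(1) = mex{0} = 1
G(2) = mex{1} = 0
G(3) = mex{0,0} = 1
G(4) = mex{1,1,0} = 2
G(5) = mex{2,0,1} = 3
G(6) = mex{3,1,0} = 2
G(7) = mex{2,2,1,0} = 3
G(8) = mex{3,3,2,1} = 0
G(9) = mex{0,2,3,0,0} = 1
G(10) = mex{1,3,2,1,1} = 0
G(11) = mex{0,0,3,2,0} = 1
G(12) = mex{1,1,0,3,1} = 2
G(13) = mex{2,0,1,2,2} = 3
G(14) = mex{3,1,0,3,3} = 2
G(15) = mex{2,2,1,0,2} = 3
G(16) = mex{3,3,2,1,3} = 0
G(17) = mex{0,2,3,0,0} = 1
G(18) = mex{1,3,2,1,1} = 0
G(19) = mex{0,0,3,2,0} = 1
G(20) = mex{1,1,0,3,1} = 2
G(21) = mex{2,0,1,2,2} = 3
G(22) = mex{3,1,0,3,3} = 2
G(23) = mex{2,2,1,0,2} = 3
G(24) = mex{3,3,2,1,3} = 0
G(25) = mex{0,2,3,0,0} = 1
G(26) = mex{1,3,2,1,1} = 0
G_C(26) = 0.
Combined Grundy value = 1 ⊕ 1 ⊕ 0 = 0.
A winning move leaves total XOR = 0, i.e. changes one component's Grundy value g to g ⊕ X where X is the current total.
Stack A: target g' = 1⊕0 = 1, but every legal move changes the Grundy value (mex property), so 0 moves.
Stack B: target g' = 1⊕0 = 1, but every legal move changes the Grundy value (mex property), so 0 moves.
Stack C: target g' = 0⊕0 = 0, but every legal move changes the Grundy value (mex property), so 0 moves.

0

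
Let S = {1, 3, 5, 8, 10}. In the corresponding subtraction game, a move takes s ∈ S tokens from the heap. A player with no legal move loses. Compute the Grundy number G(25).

n :  0  1  2  3  4  5  6  7  8  9 10 11 12 13 14 15 16 17 18 19 20 21 22 23 24 25
G :  0  1  0  1  0  1  0  1  2  3  2  3  2  0  1  0  1  0  1  0  1  2  3  2  3  2

2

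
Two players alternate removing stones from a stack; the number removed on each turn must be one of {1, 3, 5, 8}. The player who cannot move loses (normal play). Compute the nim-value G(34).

2

G(0) = 0
G(1) = mex{0} = 1
G(2) = mex{1} = 0
G(3) = mex{0,0} = 1
G(4) = mex{1,1} = 0
G(5) = mex{0,0,0} = 1
G(6) = mex{1,1,1} = 0
G(7) = mex{0,0,0} = 1
G(8) = mex{1,1,1,0} = 2
G(9) = mex{2,0,0,1} = 3
G(10) = mex{3,1,1,0} = 2
G(11) = mex{2,2,0,1} = 3
G(12) = mex{3,3,1,0} = 2
G(13) = mex{2,2,2,1} = 0
G(14) = mex{0,3,3,0} = 1
G(15) = mex{1,2,2,1} = 0
G(16) = mex{0,0,3,2} = 1
G(17) = mex{1,1,2,3} = 0
G(18) = mex{0,0,0,2} = 1
G(19) = mex{1,1,1,3} = 0
G(20) = mex{0,0,0,2} = 1
G(21) = mex{1,1,1,0} = 2
G(22) = mex{2,0,0,1} = 3
G(23) = mex{3,1,1,0} = 2
G(24) = mex{2,2,0,1} = 3
G(25) = mex{3,3,1,0} = 2
G(26) = mex{2,2,2,1} = 0
G(27) = mex{0,3,3,0} = 1
G(28) = mex{1,2,2,1} = 0
G(29) = mex{0,0,3,2} = 1
G(30) = mex{1,1,2,3} = 0
G(31) = mex{0,0,0,2} = 1
G(32) = mex{1,1,1,3} = 0
G(33) = mex{0,0,0,2} = 1
G(34) = mex{1,1,1,0} = 2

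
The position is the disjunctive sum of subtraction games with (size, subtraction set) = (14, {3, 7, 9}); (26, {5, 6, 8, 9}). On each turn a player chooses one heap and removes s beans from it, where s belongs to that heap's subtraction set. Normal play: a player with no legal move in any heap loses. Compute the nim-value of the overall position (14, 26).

2

Heap A, S = {3, 7, 9}:
n :  0  1  2  3  4  5  6  7  8  9 10 11 12 13 14
G :  0  0  0  1  1  1  0  2  2  1  3  3  0  2  0
G_A(14) = 0.
Heap B, S = {5, 6, 8, 9}:
G(0) = 0
G(1) = mex{} = 0
G(2) = mex{} = 0
G(3) = mex{} = 0
G(4) = mex{} = 0
G(5) = mex{0} = 1
G(6) = mex{0,0} = 1
G(7) = mex{0,0} = 1
G(8) = mex{0,0,0} = 1
G(9) = mex{0,0,0,0} = 1
G(10) = mex{1,0,0,0} = 2
G(11) = mex{1,1,0,0} = 2
G(12) = mex{1,1,0,0} = 2
G(13) = mex{1,1,1,0} = 2
G(14) = mex{1,1,1,1} = 0
G(15) = mex{2,1,1,1} = 0
G(16) = mex{2,2,1,1} = 0
G(17) = mex{2,2,1,1} = 0
G(18) = mex{2,2,2,1} = 0
G(19) = mex{0,2,2,2} = 1
G(20) = mex{0,0,2,2} = 1
G(21) = mex{0,0,2,2} = 1
G(22) = mex{0,0,0,2} = 1
G(23) = mex{0,0,0,0} = 1
G(24) = mex{1,0,0,0} = 2
G(25) = mex{1,1,0,0} = 2
G(26) = mex{1,1,0,0} = 2
G_B(26) = 2.
Combined Grundy value = 0 ⊕ 2 = 2.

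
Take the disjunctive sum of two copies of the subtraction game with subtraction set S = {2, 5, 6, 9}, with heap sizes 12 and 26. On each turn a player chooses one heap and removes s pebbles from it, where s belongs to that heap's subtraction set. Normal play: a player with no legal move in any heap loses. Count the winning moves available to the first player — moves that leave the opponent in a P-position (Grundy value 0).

0

All heaps use S = {2, 5, 6, 9}:
G(0) = 0
G(1) = mex{} = 0
G(2) = mex{0} = 1
G(3) = mex{0} = 1
G(4) = mex{1} = 0
G(5) = mex{1,0} = 2
G(6) = mex{0,0,0} = 1
G(7) = mex{2,1,0} = 3
G(8) = mex{1,1,1} = 0
G(9) = mex{3,0,1,0} = 2
G(10) = mex{0,2,0,0} = 1
G(11) = mex{2,1,2,1} = 0
G(12) = mex{1,3,1,1} = 0
G(13) = mex{0,0,3,0} = 1
G(14) = mex{0,2,0,2} = 1
G(15) = mex{1,1,2,1} = 0
G(16) = mex{1,0,1,3} = 2
G(17) = mex{0,0,0,0} = 1
G(18) = mex{2,1,0,2} = 3
G(19) = mex{1,1,1,1} = 0
G(20) = mex{3,0,1,0} = 2
G(21) = mex{0,2,0,0} = 1
G(22) = mex{2,1,2,1} = 0
G(23) = mex{1,3,1,1} = 0
G(24) = mex{0,0,3,0} = 1
G(25) = mex{0,2,0,2} = 1
G(26) = mex{1,1,2,1} = 0
Heap A: G(12) = 0.
Heap B: G(26) = 0.
Combined Grundy value = 0 ⊕ 0 = 0.
A winning move leaves total XOR = 0, i.e. changes one component's Grundy value g to g ⊕ X where X is the current total.
Heap A: target g' = 0⊕0 = 0, but every legal move changes the Grundy value (mex property), so 0 moves.
Heap B: target g' = 0⊕0 = 0, but every legal move changes the Grundy value (mex property), so 0 moves.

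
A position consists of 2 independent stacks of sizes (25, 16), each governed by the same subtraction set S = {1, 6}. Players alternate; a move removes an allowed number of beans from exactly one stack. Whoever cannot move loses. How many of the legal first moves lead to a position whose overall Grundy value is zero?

0

All stacks use S = {1, 6}:
n :  0  1  2  3  4  5  6  7  8  9 10 11 12 13 14 15 16 17 18 19 20 21 22 23 24 25
G :  0  1  0  1  0  1  2  0  1  0  1  0  1  2  0  1  0  1  0  1  2  0  1  0  1  0
Stack A: G(25) = 0.
Stack B: G(16) = 0.
Combined Grundy value = 0 ⊕ 0 = 0.
A winning move leaves total XOR = 0, i.e. changes one component's Grundy value g to g ⊕ X where X is the current total.
Stack A: target g' = 0⊕0 = 0, but every legal move changes the Grundy value (mex property), so 0 moves.
Stack B: target g' = 0⊕0 = 0, but every legal move changes the Grundy value (mex property), so 0 moves.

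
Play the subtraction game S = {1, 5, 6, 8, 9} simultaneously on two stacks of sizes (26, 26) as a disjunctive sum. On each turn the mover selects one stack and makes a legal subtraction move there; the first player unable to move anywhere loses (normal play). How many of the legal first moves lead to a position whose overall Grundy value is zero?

All stacks use S = {1, 5, 6, 8, 9}:
n :  0  1  2  3  4  5  6  7  8  9 10 11 12 13 14 15 16 17 18 19 20 21 22 23 24 25 26
G :  0  1  0  1  0  1  2  3  2  3  2  3  4  5  0  1  0  1  0  1  2  3  2  3  2  3  4
Stack A: G(26) = 4.
Stack B: G(26) = 4.
Combined Grundy value = 4 ⊕ 4 = 0.
A winning move leaves total XOR = 0, i.e. changes one component's Grundy value g to g ⊕ X where X is the current total.
Stack A: target g' = 4⊕0 = 4, but every legal move changes the Grundy value (mex property), so 0 moves.
Stack B: target g' = 4⊕0 = 4, but every legal move changes the Grundy value (mex property), so 0 moves.

0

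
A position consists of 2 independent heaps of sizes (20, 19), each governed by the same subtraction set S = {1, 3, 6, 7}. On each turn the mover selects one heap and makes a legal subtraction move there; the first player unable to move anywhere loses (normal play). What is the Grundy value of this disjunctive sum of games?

1

All heaps use S = {1, 3, 6, 7}:
n :  0  1  2  3  4  5  6  7  8  9 10 11 12 13 14 15 16 17 18 19 20
G :  0  1  0  1  0  1  2  3  2  3  2  3  0  1  0  1  0  1  2  3  2
Heap A: G(20) = 2.
Heap B: G(19) = 3.
Combined Grundy value = 2 ⊕ 3 = 1.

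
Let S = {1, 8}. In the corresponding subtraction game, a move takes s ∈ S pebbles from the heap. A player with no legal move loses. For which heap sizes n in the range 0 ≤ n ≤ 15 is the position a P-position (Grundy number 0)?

0, 2, 4, 6, 9, 11, 13, 15

n :  0  1  2  3  4  5  6  7  8  9 10 11 12 13 14 15
G :  0  1  0  1  0  1  0  1  2  0  1  0  1  0  1  0
P-positions are exactly the n with G(n) = 0.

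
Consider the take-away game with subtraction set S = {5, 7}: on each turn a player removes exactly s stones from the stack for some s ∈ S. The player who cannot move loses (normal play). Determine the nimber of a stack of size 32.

1

n :  0  1  2  3  4  5  6  7  8  9 10 11 12 13 14 15 16 17 18 19 20 21 22 23 24 25 26 27 28 29 30 31 32
G :  0  0  0  0  0  1  1  1  1  1  2  2  0  0  0  0  0  1  1  1  1  1  2  2  0  0  0  0  0  1  1  1  1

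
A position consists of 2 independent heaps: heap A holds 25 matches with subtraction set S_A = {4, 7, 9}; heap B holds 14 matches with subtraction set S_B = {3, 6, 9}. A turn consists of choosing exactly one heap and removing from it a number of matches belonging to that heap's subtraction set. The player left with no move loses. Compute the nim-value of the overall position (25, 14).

3

Heap A, S = {4, 7, 9}:
n :  0  1  2  3  4  5  6  7  8  9 10 11 12 13 14 15 16 17 18 19 20 21 22 23 24 25
G :  0  0  0  0  1  1  1  1  2  2  2  2  3  0  0  0  0  1  1  1  1  2  2  2  2  3
G_A(25) = 3.
Heap B, S = {3, 6, 9}:
n :  0  1  2  3  4  5  6  7  8  9 10 11 12 13 14
G :  0  0  0  1  1  1  2  2  2  3  3  3  0  0  0
G_B(14) = 0.
Combined Grundy value = 3 ⊕ 0 = 3.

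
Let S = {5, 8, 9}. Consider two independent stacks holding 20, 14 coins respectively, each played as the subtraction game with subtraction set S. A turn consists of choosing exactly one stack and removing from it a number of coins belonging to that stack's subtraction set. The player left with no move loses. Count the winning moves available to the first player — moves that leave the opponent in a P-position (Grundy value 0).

4

All stacks use S = {5, 8, 9}:
n :  0  1  2  3  4  5  6  7  8  9 10 11 12 13 14 15 16 17 18 19 20
G :  0  0  0  0  0  1  1  1  1  1  2  2  2  2  0  0  0  0  0  1  1
Stack A: G(20) = 1.
Stack B: G(14) = 0.
Combined Grundy value = 1 ⊕ 0 = 1.
A winning move leaves total XOR = 0, i.e. changes one component's Grundy value g to g ⊕ X where X is the current total.
Stack A: need g' = 1⊕1 = 0. Options: 20−5→G=0, 20−8→G=2, 20−9→G=2. Hits: 1.
Stack B: need g' = 0⊕1 = 1. Options: 14−5→G=1, 14−8→G=1, 14−9→G=1. Hits: 3.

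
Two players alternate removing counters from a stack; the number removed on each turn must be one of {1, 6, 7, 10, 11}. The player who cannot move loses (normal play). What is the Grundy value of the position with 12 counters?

n :  0  1  2  3  4  5  6  7  8  9 10 11 12
G :  0  1  0  1  0  1  2  3  2  3  2  3  4

4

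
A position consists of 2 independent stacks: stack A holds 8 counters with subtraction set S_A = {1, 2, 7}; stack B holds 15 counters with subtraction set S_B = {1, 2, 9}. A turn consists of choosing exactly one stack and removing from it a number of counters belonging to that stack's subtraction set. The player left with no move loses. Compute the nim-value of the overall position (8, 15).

Stack A, S = {1, 2, 7}:
n : 0 1 2 3 4 5 6 7 8
G : 0 1 2 0 1 2 0 1 2
G_A(8) = 2.
Stack B, S = {1, 2, 9}:
G(0) = 0
G(1) = mex{0} = 1
G(2) = mex{1,0} = 2
G(3) = mex{2,1} = 0
G(4) = mex{0,2} = 1
G(5) = mex{1,0} = 2
G(6) = mex{2,1} = 0
G(7) = mex{0,2} = 1
G(8) = mex{1,0} = 2
G(9) = mex{2,1,0} = 3
G(10) = mex{3,2,1} = 0
G(11) = mex{0,3,2} = 1
G(12) = mex{1,0,0} = 2
G(13) = mex{2,1,1} = 0
G(14) = mex{0,2,2} = 1
G(15) = mex{1,0,0} = 2
G_B(15) = 2.
Combined Grundy value = 2 ⊕ 2 = 0.

0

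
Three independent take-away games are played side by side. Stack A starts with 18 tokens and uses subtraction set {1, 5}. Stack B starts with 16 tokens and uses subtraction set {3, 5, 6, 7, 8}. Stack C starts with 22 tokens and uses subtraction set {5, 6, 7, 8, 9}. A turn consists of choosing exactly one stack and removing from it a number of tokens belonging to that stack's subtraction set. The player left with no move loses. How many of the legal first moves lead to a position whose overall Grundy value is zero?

0

Stack A, S = {1, 5}:
n :  0  1  2  3  4  5  6  7  8  9 10 11 12 13 14 15 16 17 18
G :  0  1  0  1  0  1  0  1  0  1  0  1  0  1  0  1  0  1  0
G_A(18) = 0.
Stack B, S = {3, 5, 6, 7, 8}:
n :  0  1  2  3  4  5  6  7  8  9 10 11 12 13 14 15 16
G :  0  0  0  1  1  1  2  2  2  3  3  0  0  0  1  1  1
G_B(16) = 1.
Stack C, S = {5, 6, 7, 8, 9}:
G(0) = 0
G(1) = mex{} = 0
G(2) = mex{} = 0
G(3) = mex{} = 0
G(4) = mex{} = 0
G(5) = mex{0} = 1
G(6) = mex{0,0} = 1
G(7) = mex{0,0,0} = 1
G(8) = mex{0,0,0,0} = 1
G(9) = mex{0,0,0,0,0} = 1
G(10) = mex{1,0,0,0,0} = 2
G(11) = mex{1,1,0,0,0} = 2
G(12) = mex{1,1,1,0,0} = 2
G(13) = mex{1,1,1,1,0} = 2
G(14) = mex{1,1,1,1,1} = 0
G(15) = mex{2,1,1,1,1} = 0
G(16) = mex{2,2,1,1,1} = 0
G(17) = mex{2,2,2,1,1} = 0
G(18) = mex{2,2,2,2,1} = 0
G(19) = mex{0,2,2,2,2} = 1
G(20) = mex{0,0,2,2,2} = 1
G(21) = mex{0,0,0,2,2} = 1
G(22) = mex{0,0,0,0,2} = 1
G_C(22) = 1.
Combined Grundy value = 0 ⊕ 1 ⊕ 1 = 0.
A winning move leaves total XOR = 0, i.e. changes one component's Grundy value g to g ⊕ X where X is the current total.
Stack A: target g' = 0⊕0 = 0, but every legal move changes the Grundy value (mex property), so 0 moves.
Stack B: target g' = 1⊕0 = 1, but every legal move changes the Grundy value (mex property), so 0 moves.
Stack C: target g' = 1⊕0 = 1, but every legal move changes the Grundy value (mex property), so 0 moves.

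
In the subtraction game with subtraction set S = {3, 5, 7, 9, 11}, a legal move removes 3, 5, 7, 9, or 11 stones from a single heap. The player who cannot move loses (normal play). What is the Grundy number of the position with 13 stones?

n :  0  1  2  3  4  5  6  7  8  9 10 11 12 13
G :  0  0  0  1  1  1  2  2  2  3  3  3  4  4

4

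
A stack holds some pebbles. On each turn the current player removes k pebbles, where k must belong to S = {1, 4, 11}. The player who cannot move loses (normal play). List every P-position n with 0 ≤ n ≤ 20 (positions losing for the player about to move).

n :  0  1  2  3  4  5  6  7  8  9 10 11 12 13 14 15 16 17 18 19 20
G :  0  1  0  1  2  0  1  0  1  2  0  1  0  1  2  0  1  0  1  2  0
P-positions are exactly the n with G(n) = 0.

0, 2, 5, 7, 10, 12, 15, 17, 20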